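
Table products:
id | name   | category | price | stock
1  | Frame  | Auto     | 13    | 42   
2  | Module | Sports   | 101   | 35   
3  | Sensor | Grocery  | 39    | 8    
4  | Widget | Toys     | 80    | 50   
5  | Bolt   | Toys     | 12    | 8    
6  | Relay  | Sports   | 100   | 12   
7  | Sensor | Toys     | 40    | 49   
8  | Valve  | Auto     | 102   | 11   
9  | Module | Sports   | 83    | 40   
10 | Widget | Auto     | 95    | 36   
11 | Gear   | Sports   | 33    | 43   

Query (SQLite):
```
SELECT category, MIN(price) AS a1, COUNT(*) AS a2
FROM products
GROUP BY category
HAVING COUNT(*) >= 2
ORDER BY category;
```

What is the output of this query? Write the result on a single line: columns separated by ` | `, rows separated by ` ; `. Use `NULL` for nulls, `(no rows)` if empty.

Group products by category.
Per group compute: MIN(price), COUNT(*).
HAVING: drop groups with fewer than 2 rows.
  Auto: ids {1, 8, 10} → MIN(price)=13, COUNT(*)=3
  Grocery: ids {3} → MIN(price)=39, COUNT(*)=1
  Sports: ids {2, 6, 9, 11} → MIN(price)=33, COUNT(*)=4
  Toys: ids {4, 5, 7} → MIN(price)=12, COUNT(*)=3

Auto | 13 | 3 ; Sports | 33 | 4 ; Toys | 12 | 3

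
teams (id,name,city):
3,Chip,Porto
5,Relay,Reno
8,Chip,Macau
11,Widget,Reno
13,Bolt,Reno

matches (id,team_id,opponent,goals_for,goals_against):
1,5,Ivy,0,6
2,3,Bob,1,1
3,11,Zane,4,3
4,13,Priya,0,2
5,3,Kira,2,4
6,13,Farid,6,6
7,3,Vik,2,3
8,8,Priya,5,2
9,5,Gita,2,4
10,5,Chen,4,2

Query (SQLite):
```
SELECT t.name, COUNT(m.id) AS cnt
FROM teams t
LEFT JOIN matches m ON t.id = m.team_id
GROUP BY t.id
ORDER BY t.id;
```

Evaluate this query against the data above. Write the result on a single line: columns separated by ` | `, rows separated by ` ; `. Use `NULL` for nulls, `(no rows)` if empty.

LEFT JOIN keeps every teams row; unmatched ones get NULL for matches columns.
Group by teams.id and compute COUNT(m.id). COUNT(col) of an all-NULL group is 0.
  3: ids {2, 5, 7} → COUNT(m.id)=3
  5: ids {1, 9, 10} → COUNT(m.id)=3
  8: ids {8} → COUNT(m.id)=1
  11: ids {3} → COUNT(m.id)=1
  13: ids {4, 6} → COUNT(m.id)=2

Chip | 3 ; Relay | 3 ; Chip | 1 ; Widget | 1 ; Bolt | 2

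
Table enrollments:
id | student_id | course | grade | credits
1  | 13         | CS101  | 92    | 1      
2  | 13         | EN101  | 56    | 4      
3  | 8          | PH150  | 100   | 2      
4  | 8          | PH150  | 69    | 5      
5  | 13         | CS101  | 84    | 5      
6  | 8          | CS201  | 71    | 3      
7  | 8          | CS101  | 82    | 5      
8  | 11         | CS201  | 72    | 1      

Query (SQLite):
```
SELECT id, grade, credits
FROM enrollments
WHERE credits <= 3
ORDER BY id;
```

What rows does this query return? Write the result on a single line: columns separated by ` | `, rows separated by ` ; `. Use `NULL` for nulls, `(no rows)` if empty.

credits <= 3: ids {1, 3, 6, 8}

1 | 92 | 1 ; 3 | 100 | 2 ; 6 | 71 | 3 ; 8 | 72 | 1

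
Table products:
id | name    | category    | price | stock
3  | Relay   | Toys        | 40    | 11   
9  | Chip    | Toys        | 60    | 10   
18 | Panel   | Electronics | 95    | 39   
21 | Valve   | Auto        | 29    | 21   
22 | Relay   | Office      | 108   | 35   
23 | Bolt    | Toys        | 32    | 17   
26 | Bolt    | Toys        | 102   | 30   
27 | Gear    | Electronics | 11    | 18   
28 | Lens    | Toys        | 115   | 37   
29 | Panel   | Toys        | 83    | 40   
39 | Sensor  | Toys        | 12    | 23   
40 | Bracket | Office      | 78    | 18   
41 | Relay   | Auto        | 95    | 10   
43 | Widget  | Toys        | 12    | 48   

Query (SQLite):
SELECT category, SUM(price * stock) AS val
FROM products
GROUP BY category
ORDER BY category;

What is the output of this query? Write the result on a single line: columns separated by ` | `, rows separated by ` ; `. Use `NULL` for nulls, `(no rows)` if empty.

For each row compute price * stock.
Group by category; take SUM of the expression per group.
  Auto: ids {21, 41} → SUM(price * stock)=1559
  Electronics: ids {18, 27} → SUM(price * stock)=3903
  Office: ids {22, 40} → SUM(price * stock)=5184
  Toys: ids {3, 9, 23, 26, 28, 29, 39, 43} → SUM(price * stock)=13071

Auto | 1559 ; Electronics | 3903 ; Office | 5184 ; Toys | 13071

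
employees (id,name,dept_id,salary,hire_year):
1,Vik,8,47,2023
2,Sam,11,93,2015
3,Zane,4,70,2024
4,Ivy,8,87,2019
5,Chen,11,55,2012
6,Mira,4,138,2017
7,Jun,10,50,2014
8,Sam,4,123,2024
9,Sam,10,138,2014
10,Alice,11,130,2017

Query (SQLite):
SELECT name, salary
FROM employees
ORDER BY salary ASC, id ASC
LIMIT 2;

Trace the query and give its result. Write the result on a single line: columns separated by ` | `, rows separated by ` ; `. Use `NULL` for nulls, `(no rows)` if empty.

Sort by salary asc, tiebreak id asc: (47, id=1), (50, id=7), (55, id=5), (70, id=3), (87, id=4) …. Take first 2.

Vik | 47 ; Jun | 50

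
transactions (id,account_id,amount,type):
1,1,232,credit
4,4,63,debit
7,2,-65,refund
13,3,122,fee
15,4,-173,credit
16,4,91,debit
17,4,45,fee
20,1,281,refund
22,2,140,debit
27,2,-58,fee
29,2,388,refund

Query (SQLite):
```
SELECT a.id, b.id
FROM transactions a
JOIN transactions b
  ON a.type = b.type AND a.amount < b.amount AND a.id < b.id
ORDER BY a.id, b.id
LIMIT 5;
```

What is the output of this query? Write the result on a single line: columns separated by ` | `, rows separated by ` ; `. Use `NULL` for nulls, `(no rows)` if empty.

4 | 16 ; 4 | 22 ; 7 | 20 ; 7 | 29 ; 16 | 22

Pairs (a,b) with same type, a.amount < b.amount, a.id < b.id.
type groups: credit:{1,15} debit:{4,16,22} fee:{13,17,27} refund:{7,20,29}
Ordered by (a.id, b.id); first 5.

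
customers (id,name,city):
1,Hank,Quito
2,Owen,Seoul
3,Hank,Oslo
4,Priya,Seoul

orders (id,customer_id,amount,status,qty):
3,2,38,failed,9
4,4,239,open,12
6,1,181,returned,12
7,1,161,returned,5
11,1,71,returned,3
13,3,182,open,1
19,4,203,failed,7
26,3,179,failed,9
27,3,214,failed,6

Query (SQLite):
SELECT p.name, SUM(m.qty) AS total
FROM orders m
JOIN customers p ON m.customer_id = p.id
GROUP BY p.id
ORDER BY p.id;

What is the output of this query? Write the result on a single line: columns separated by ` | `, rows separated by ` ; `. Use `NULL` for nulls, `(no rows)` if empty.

Join each orders row to its customers via customer_id.
Group joined rows by customers.id; compute SUM(m.qty) per group.
  1: ids {6, 7, 11} → SUM(m.qty)=20
  2: ids {3} → SUM(m.qty)=9
  3: ids {13, 26, 27} → SUM(m.qty)=16
  4: ids {4, 19} → SUM(m.qty)=19

Hank | 20 ; Owen | 9 ; Hank | 16 ; Priya | 19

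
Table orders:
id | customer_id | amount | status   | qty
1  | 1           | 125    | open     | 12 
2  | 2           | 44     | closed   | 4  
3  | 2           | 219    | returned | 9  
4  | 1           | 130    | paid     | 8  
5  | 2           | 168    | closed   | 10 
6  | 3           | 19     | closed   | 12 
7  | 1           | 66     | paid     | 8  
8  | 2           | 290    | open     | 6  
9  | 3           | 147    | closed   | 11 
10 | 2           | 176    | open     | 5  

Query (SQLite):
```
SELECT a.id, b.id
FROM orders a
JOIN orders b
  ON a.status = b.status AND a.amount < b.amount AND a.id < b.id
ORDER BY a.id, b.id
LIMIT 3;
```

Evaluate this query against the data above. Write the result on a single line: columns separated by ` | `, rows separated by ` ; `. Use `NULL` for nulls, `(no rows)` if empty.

1 | 8 ; 1 | 10 ; 2 | 5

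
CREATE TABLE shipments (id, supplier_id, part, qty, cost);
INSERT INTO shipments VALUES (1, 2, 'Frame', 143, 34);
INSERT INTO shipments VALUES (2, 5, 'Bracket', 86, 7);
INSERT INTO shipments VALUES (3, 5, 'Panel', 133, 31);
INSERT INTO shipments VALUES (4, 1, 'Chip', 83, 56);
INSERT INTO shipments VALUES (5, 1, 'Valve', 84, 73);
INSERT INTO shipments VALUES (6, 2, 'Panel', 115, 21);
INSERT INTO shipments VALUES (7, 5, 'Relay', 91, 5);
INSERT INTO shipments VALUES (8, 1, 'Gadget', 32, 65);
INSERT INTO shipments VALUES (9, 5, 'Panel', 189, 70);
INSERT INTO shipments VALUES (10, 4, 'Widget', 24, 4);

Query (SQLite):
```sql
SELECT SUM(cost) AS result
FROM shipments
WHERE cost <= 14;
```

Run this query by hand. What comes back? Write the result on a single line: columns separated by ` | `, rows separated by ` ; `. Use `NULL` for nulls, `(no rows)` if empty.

16

Rows where cost <= 14 → cost values: [7, 5, 4].
SUM of non-NULL values = 16.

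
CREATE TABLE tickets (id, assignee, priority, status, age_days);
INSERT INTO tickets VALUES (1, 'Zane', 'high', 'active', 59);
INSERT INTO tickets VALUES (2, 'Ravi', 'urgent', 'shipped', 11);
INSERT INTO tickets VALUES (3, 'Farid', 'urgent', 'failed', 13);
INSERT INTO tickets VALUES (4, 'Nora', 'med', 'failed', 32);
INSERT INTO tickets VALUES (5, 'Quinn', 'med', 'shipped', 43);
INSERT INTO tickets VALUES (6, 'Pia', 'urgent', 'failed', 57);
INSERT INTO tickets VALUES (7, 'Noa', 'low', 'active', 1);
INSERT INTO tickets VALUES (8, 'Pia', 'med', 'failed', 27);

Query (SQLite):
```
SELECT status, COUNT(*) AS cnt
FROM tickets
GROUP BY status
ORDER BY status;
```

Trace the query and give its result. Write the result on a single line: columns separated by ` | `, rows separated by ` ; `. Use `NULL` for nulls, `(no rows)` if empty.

Partition tickets by status; compute COUNT(*) within each group.
  active: ids {1, 7} → COUNT(*)=2
  failed: ids {3, 4, 6, 8} → COUNT(*)=4
  shipped: ids {2, 5} → COUNT(*)=2

active | 2 ; failed | 4 ; shipped | 2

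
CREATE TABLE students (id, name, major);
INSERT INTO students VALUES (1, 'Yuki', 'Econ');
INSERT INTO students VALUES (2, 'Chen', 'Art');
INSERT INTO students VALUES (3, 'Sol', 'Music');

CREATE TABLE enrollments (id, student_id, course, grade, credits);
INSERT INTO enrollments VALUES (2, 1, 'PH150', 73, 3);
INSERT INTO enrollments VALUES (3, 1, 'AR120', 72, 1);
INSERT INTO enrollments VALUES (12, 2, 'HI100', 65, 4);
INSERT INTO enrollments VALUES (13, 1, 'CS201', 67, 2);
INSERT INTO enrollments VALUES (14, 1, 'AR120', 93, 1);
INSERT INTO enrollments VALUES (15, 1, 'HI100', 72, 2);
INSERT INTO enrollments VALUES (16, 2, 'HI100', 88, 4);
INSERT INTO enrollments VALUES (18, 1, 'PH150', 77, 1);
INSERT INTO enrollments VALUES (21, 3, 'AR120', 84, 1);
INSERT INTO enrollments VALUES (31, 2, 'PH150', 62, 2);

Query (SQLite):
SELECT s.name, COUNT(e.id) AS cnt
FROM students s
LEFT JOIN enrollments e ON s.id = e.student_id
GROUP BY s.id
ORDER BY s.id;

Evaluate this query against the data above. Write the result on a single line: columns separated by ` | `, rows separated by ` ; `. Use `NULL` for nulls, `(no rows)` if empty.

LEFT JOIN keeps every students row; unmatched ones get NULL for enrollments columns.
Group by students.id and compute COUNT(e.id). COUNT(col) of an all-NULL group is 0.
  1: ids {2, 3, 13, 14, 15, 18} → COUNT(e.id)=6
  2: ids {12, 16, 31} → COUNT(e.id)=3
  3: ids {21} → COUNT(e.id)=1

Yuki | 6 ; Chen | 3 ; Sol | 1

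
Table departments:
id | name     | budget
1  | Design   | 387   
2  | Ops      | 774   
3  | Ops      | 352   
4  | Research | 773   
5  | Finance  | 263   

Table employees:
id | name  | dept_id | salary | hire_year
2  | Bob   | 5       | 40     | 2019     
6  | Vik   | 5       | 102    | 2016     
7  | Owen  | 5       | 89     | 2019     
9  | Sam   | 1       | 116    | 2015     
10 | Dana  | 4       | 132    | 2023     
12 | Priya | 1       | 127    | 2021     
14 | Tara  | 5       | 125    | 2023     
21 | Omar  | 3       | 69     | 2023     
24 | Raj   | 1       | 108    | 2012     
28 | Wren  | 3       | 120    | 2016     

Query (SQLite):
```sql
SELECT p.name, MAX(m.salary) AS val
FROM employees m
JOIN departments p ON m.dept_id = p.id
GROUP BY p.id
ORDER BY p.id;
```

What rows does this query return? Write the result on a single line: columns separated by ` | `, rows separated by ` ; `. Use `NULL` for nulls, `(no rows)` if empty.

Join each employees row to its departments via dept_id.
Group joined rows by departments.id; compute MAX(m.salary) per group.
  1: ids {9, 12, 24} → MAX(m.salary)=127
  3: ids {21, 28} → MAX(m.salary)=120
  4: ids {10} → MAX(m.salary)=132
  5: ids {2, 6, 7, 14} → MAX(m.salary)=125

Design | 127 ; Ops | 120 ; Research | 132 ; Finance | 125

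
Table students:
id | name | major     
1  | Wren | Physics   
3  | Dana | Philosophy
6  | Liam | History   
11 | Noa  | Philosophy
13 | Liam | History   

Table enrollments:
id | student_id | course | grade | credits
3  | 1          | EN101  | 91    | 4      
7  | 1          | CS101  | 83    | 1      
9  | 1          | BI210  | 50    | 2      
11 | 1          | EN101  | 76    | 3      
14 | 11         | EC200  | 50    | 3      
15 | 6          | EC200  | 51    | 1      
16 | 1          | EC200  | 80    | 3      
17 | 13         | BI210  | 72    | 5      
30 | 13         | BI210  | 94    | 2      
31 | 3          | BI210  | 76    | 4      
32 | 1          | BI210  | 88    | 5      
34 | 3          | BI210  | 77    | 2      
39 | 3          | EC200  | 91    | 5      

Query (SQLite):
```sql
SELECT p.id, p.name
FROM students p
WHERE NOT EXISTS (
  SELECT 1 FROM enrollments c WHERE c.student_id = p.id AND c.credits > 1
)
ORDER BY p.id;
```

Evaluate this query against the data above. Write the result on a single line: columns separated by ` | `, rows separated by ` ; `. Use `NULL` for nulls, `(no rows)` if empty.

6 | Liam

For each students row, check whether any enrollments with matching student_id has credits > 1.
Keep rows where that is false.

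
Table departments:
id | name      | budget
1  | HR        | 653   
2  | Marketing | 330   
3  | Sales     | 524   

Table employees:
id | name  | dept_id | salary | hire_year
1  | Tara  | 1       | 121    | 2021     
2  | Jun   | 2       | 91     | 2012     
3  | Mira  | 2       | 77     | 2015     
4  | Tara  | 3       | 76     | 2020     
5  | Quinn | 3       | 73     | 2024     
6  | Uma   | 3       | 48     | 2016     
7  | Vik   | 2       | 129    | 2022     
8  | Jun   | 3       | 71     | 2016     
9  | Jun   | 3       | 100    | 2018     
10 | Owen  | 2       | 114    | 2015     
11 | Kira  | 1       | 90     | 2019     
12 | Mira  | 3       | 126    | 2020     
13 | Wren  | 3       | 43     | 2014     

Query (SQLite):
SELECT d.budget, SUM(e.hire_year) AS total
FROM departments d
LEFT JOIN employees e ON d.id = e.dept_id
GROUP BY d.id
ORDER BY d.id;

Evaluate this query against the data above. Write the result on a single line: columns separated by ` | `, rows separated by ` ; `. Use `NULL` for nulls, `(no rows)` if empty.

LEFT JOIN keeps every departments row; unmatched ones get NULL for employees columns.
Group by departments.id and compute SUM(e.hire_year). SUM over an all-NULL group is NULL.
  1: ids {1, 11} → SUM(e.hire_year)=4040
  2: ids {2, 3, 7, 10} → SUM(e.hire_year)=8064
  3: ids {4, 5, 6, 8, 9, 12, 13} → SUM(e.hire_year)=14128

653 | 4040 ; 330 | 8064 ; 524 | 14128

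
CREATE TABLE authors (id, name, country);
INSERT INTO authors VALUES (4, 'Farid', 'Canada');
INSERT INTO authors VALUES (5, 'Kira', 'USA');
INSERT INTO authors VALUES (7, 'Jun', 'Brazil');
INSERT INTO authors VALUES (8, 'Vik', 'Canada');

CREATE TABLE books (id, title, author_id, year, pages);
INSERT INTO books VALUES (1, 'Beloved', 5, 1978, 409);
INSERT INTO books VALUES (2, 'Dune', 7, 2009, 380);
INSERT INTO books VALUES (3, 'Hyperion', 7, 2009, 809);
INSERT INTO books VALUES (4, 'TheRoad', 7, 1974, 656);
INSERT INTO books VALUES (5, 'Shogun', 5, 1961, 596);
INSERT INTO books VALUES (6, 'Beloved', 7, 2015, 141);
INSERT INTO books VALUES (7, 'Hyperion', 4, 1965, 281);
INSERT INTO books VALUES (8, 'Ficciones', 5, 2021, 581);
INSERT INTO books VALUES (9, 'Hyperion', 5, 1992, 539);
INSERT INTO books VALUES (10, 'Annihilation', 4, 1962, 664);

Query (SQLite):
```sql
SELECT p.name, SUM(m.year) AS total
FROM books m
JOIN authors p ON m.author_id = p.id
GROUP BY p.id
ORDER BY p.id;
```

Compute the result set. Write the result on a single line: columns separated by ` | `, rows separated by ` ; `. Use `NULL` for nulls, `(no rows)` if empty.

Farid | 3927 ; Kira | 7952 ; Jun | 8007

Join each books row to its authors via author_id.
Group joined rows by authors.id; compute SUM(m.year) per group.
  4: ids {7, 10} → SUM(m.year)=3927
  5: ids {1, 5, 8, 9} → SUM(m.year)=7952
  7: ids {2, 3, 4, 6} → SUM(m.year)=8007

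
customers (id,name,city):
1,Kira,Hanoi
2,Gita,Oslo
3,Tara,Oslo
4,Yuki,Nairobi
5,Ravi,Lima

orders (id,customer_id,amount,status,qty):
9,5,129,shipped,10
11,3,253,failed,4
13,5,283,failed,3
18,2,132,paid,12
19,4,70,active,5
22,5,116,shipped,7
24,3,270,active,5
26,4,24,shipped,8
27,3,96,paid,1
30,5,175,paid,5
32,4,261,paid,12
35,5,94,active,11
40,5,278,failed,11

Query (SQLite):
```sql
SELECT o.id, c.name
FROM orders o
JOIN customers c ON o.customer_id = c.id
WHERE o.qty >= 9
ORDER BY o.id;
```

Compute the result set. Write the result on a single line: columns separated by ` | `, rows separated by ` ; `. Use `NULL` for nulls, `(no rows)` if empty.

9 | Ravi ; 18 | Gita ; 32 | Yuki ; 35 | Ravi ; 40 | Ravi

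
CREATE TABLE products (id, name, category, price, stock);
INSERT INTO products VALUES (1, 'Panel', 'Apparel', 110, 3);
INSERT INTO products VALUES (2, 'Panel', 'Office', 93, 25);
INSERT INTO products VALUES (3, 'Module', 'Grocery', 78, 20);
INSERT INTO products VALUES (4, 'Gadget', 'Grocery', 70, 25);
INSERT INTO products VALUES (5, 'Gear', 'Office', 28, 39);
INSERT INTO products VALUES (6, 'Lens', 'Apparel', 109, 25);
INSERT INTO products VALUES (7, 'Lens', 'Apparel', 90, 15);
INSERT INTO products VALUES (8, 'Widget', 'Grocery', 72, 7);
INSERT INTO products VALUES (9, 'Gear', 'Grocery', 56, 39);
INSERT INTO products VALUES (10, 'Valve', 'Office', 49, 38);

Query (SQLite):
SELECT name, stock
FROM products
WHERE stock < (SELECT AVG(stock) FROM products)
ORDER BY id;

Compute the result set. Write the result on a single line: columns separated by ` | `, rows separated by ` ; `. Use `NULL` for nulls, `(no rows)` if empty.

Scalar subquery: AVG(stock) over all products rows = 23.6.
Keep rows where stock < that value.

Panel | 3 ; Module | 20 ; Lens | 15 ; Widget | 7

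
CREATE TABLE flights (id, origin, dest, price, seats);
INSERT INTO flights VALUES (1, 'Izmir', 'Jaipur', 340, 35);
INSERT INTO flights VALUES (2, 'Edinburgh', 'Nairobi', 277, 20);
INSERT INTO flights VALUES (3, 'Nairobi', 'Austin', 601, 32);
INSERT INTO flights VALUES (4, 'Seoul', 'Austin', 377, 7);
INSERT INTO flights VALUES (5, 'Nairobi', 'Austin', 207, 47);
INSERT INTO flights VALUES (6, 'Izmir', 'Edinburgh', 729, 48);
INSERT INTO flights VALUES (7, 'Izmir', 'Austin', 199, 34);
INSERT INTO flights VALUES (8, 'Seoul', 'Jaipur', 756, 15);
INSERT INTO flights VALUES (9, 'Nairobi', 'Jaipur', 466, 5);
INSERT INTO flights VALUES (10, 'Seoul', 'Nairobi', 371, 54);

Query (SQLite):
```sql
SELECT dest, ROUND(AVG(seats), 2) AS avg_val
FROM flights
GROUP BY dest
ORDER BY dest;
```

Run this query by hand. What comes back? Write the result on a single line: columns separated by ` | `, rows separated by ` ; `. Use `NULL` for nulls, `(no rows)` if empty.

Partition flights by dest; compute ROUND(AVG(seats), 2) within each group.
  Austin: ids {3, 4, 5, 7} → ROUND(AVG(seats), 2)=30
  Edinburgh: ids {6} → ROUND(AVG(seats), 2)=48
  Jaipur: ids {1, 8, 9} → ROUND(AVG(seats), 2)=18.33
  Nairobi: ids {2, 10} → ROUND(AVG(seats), 2)=37

Austin | 30 ; Edinburgh | 48 ; Jaipur | 18.33 ; Nairobi | 37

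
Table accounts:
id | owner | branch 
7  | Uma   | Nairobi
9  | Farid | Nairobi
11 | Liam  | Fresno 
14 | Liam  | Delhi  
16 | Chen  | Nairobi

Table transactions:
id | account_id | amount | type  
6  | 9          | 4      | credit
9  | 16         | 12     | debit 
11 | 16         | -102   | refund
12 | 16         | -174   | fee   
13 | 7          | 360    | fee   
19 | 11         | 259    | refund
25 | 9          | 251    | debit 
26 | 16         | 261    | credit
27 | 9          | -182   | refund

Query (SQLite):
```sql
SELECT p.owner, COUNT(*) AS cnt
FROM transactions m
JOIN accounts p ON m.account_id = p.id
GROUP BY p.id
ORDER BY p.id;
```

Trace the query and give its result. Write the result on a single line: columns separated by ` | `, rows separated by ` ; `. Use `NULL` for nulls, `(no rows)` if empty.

Join each transactions row to its accounts via account_id.
Group joined rows by accounts.id; compute COUNT(*) per group.
  7: ids {13} → COUNT(*)=1
  9: ids {6, 25, 27} → COUNT(*)=3
  11: ids {19} → COUNT(*)=1
  16: ids {9, 11, 12, 26} → COUNT(*)=4

Uma | 1 ; Farid | 3 ; Liam | 1 ; Chen | 4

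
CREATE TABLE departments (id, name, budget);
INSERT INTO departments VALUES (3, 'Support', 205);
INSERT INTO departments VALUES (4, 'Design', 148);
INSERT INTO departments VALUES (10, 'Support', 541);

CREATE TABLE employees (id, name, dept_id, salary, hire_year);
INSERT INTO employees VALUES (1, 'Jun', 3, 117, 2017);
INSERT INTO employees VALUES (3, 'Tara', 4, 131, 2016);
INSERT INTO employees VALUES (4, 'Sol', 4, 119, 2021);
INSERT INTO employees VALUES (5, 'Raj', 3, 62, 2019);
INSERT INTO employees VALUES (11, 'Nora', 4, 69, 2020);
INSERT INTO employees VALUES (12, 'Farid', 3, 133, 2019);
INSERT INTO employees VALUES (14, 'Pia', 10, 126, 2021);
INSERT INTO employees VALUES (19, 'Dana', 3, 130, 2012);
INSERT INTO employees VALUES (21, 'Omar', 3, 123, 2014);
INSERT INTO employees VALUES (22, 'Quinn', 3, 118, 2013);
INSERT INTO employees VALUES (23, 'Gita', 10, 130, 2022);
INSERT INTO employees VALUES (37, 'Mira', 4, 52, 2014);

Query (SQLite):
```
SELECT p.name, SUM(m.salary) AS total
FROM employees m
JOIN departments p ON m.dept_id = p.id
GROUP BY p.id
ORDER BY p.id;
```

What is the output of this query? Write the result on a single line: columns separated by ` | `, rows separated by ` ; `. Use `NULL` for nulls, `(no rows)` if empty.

Support | 683 ; Design | 371 ; Support | 256

Join each employees row to its departments via dept_id.
Group joined rows by departments.id; compute SUM(m.salary) per group.
  3: ids {1, 5, 12, 19, 21, 22} → SUM(m.salary)=683
  4: ids {3, 4, 11, 37} → SUM(m.salary)=371
  10: ids {14, 23} → SUM(m.salary)=256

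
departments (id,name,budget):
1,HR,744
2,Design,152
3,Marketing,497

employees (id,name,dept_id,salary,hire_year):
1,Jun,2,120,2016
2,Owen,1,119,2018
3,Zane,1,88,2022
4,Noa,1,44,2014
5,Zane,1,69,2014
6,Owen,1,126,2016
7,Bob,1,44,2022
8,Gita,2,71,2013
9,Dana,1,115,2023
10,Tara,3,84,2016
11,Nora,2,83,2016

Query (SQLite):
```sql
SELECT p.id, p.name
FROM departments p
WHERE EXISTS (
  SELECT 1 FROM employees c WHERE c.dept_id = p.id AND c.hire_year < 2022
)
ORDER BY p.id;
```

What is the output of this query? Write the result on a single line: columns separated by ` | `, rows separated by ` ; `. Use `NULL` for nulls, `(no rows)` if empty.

For each departments row, check whether any employees with matching dept_id has hire_year < 2022.
Keep rows where that is true.

1 | HR ; 2 | Design ; 3 | Marketing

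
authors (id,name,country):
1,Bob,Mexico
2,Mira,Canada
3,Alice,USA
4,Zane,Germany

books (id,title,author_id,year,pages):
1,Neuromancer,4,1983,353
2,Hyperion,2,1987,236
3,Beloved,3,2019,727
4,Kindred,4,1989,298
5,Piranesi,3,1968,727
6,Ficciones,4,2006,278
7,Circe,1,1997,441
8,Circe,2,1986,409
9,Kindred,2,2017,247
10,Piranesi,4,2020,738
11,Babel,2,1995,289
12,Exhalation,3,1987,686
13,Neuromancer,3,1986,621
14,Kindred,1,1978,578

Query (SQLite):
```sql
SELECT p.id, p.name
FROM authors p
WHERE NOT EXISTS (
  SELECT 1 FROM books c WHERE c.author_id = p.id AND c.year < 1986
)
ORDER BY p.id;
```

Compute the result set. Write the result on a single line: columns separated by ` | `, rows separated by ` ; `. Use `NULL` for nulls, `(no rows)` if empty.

For each authors row, check whether any books with matching author_id has year < 1986.
Keep rows where that is false.

2 | Mira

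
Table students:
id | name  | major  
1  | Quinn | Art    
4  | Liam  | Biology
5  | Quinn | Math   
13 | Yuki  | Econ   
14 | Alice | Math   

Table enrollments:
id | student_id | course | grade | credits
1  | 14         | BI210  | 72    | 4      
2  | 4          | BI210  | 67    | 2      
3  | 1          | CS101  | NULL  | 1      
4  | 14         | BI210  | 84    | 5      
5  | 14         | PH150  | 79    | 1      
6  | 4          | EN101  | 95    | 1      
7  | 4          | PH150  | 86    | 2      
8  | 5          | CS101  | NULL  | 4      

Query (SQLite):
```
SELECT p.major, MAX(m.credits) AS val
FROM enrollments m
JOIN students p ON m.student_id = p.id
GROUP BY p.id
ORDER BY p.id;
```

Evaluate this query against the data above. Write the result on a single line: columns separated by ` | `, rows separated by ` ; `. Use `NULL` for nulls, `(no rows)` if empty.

Join each enrollments row to its students via student_id.
Group joined rows by students.id; compute MAX(m.credits) per group.
  1: ids {3} → MAX(m.credits)=1
  4: ids {2, 6, 7} → MAX(m.credits)=2
  5: ids {8} → MAX(m.credits)=4
  14: ids {1, 4, 5} → MAX(m.credits)=5

Art | 1 ; Biology | 2 ; Math | 4 ; Math | 5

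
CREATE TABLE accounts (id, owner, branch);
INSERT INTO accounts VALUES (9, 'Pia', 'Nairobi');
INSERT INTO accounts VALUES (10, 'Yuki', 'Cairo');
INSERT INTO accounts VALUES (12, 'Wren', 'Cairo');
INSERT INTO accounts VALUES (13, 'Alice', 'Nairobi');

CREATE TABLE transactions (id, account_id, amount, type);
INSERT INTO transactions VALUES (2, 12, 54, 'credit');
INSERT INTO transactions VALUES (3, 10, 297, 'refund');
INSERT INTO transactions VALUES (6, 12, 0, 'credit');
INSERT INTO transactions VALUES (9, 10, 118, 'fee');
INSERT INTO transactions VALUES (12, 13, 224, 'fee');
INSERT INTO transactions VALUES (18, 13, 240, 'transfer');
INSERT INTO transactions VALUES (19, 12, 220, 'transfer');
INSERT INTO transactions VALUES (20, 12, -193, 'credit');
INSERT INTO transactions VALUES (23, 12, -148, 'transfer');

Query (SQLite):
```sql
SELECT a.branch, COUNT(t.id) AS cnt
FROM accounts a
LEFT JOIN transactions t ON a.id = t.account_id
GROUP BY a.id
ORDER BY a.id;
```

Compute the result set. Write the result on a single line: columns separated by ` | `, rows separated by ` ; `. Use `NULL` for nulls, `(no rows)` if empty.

LEFT JOIN keeps every accounts row; unmatched ones get NULL for transactions columns.
Group by accounts.id and compute COUNT(t.id). COUNT(col) of an all-NULL group is 0.
  9: ids {—} → COUNT(t.id)=0
  10: ids {3, 9} → COUNT(t.id)=2
  12: ids {2, 6, 19, 20, 23} → COUNT(t.id)=5
  13: ids {12, 18} → COUNT(t.id)=2

Nairobi | 0 ; Cairo | 2 ; Cairo | 5 ; Nairobi | 2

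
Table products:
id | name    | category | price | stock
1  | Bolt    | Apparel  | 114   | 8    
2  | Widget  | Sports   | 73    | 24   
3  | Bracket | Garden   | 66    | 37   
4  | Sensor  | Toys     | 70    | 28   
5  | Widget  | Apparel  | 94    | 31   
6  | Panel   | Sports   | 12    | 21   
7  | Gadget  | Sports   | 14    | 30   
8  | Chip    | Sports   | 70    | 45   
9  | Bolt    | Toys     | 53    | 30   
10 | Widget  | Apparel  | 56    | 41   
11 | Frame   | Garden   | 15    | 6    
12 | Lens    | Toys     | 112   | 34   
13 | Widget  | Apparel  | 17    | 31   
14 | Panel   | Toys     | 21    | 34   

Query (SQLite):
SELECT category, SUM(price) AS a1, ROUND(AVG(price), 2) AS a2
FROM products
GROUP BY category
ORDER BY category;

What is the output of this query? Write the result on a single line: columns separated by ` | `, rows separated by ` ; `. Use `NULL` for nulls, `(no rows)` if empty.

Apparel | 281 | 70.25 ; Garden | 81 | 40.5 ; Sports | 169 | 42.25 ; Toys | 256 | 64

Group products by category.
Per group compute: SUM(price), ROUND(AVG(price), 2).
  Apparel: ids {1, 5, 10, 13} → SUM(price)=281, ROUND(AVG(price), 2)=70.25
  Garden: ids {3, 11} → SUM(price)=81, ROUND(AVG(price), 2)=40.5
  Sports: ids {2, 6, 7, 8} → SUM(price)=169, ROUND(AVG(price), 2)=42.25
  Toys: ids {4, 9, 12, 14} → SUM(price)=256, ROUND(AVG(price), 2)=64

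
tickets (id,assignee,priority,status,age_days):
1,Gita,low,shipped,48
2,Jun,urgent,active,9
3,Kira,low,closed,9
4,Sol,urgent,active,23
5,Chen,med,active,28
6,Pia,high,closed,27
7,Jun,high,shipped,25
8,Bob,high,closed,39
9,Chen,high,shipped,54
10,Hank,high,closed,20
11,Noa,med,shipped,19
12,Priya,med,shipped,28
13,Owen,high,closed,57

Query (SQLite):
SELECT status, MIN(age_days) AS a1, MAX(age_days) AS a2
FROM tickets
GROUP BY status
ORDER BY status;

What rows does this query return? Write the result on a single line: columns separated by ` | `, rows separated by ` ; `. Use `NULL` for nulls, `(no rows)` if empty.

Group tickets by status.
Per group compute: MIN(age_days), MAX(age_days).
  active: ids {2, 4, 5} → MIN(age_days)=9, MAX(age_days)=28
  closed: ids {3, 6, 8, 10, 13} → MIN(age_days)=9, MAX(age_days)=57
  shipped: ids {1, 7, 9, 11, 12} → MIN(age_days)=19, MAX(age_days)=54

active | 9 | 28 ; closed | 9 | 57 ; shipped | 19 | 54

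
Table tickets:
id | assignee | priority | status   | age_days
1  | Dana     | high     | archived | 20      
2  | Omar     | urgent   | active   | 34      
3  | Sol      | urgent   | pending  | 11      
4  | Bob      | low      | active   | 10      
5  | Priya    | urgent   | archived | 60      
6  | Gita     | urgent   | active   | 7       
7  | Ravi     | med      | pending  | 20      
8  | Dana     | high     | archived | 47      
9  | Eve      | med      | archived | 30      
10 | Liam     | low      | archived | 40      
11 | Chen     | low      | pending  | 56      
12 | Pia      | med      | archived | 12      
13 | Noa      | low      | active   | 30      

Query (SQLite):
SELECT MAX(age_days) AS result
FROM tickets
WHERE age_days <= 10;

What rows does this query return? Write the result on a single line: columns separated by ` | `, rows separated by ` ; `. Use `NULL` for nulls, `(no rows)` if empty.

Rows where age_days <= 10 → age_days values: [10, 7].
MAX of non-NULL values = 10.

10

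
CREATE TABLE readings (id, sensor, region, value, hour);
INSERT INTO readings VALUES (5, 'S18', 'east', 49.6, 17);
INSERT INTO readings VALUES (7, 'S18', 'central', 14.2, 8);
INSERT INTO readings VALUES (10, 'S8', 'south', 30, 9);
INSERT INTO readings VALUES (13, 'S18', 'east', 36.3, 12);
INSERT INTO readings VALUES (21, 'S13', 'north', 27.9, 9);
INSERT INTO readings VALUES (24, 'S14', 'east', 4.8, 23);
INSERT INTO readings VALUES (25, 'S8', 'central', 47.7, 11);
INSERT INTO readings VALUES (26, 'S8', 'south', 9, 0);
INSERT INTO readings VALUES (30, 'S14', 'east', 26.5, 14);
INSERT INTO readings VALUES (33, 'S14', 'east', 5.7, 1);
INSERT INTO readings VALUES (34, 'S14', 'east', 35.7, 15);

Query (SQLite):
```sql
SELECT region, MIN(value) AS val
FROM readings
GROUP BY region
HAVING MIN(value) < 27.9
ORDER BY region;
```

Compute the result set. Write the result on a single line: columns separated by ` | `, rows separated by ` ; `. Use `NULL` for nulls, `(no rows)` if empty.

Partition readings by region; compute MIN(value) within each group.
HAVING: keep groups where MIN(value) < 27.9.
  central: ids {7, 25} → MIN(value)=14.2
  east: ids {5, 13, 24, 30, 33, 34} → MIN(value)=4.8
  north: ids {21} → MIN(value)=27.9
  south: ids {10, 26} → MIN(value)=9

central | 14.2 ; east | 4.8 ; south | 9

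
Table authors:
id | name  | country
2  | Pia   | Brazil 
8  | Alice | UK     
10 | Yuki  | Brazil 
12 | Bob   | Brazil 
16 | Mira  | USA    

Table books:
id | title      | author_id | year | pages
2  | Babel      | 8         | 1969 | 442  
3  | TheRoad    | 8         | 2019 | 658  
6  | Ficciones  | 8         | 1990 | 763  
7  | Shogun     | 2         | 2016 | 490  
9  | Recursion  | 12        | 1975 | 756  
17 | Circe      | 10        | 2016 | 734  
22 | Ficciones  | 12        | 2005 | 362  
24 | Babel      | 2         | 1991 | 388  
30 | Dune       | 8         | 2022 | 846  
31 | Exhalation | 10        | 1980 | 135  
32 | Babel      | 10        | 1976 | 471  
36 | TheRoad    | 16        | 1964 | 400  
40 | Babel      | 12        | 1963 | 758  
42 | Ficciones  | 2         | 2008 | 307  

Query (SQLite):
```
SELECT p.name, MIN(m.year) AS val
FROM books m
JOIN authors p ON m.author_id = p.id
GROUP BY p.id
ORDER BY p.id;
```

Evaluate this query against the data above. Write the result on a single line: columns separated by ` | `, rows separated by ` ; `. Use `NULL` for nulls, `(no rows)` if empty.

Pia | 1991 ; Alice | 1969 ; Yuki | 1976 ; Bob | 1963 ; Mira | 1964

Join each books row to its authors via author_id.
Group joined rows by authors.id; compute MIN(m.year) per group.
  2: ids {7, 24, 42} → MIN(m.year)=1991
  8: ids {2, 3, 6, 30} → MIN(m.year)=1969
  10: ids {17, 31, 32} → MIN(m.year)=1976
  12: ids {9, 22, 40} → MIN(m.year)=1963
  16: ids {36} → MIN(m.year)=1964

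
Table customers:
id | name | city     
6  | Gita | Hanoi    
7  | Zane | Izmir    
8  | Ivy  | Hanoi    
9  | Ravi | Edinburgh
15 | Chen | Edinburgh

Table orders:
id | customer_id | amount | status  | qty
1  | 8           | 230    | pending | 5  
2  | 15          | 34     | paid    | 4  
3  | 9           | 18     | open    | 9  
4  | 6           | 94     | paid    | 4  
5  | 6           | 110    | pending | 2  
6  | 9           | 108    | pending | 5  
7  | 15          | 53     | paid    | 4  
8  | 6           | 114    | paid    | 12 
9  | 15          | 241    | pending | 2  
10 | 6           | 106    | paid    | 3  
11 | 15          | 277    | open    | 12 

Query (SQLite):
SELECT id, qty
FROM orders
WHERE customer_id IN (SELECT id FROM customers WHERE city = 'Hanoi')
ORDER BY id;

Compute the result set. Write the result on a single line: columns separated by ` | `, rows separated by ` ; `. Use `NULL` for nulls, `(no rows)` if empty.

1 | 5 ; 4 | 4 ; 5 | 2 ; 8 | 12 ; 10 | 3

Inner query: customers.id where city = 'Hanoi'.
Outer: keep orders rows whose customer_id is in that set.
Inner query → {6, 8}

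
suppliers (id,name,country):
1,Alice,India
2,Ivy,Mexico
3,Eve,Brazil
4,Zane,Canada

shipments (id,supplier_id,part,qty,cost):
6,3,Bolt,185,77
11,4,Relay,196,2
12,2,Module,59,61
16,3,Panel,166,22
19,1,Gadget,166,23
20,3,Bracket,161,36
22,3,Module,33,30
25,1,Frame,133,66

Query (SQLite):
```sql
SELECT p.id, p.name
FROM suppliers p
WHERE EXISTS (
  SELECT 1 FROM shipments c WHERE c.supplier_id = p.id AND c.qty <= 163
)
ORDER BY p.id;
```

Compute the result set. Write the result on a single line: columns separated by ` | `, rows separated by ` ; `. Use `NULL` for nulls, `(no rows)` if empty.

1 | Alice ; 2 | Ivy ; 3 | Eve

For each suppliers row, check whether any shipments with matching supplier_id has qty <= 163.
Keep rows where that is true.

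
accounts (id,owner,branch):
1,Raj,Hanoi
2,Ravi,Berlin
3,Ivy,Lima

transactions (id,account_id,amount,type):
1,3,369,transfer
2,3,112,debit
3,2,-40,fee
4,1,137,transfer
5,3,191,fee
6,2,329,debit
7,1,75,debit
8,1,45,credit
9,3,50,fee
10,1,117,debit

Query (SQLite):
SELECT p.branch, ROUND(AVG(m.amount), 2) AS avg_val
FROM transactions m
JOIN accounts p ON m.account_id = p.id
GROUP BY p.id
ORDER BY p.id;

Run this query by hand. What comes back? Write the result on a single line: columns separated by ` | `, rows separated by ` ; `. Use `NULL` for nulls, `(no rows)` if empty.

Hanoi | 93.5 ; Berlin | 144.5 ; Lima | 180.5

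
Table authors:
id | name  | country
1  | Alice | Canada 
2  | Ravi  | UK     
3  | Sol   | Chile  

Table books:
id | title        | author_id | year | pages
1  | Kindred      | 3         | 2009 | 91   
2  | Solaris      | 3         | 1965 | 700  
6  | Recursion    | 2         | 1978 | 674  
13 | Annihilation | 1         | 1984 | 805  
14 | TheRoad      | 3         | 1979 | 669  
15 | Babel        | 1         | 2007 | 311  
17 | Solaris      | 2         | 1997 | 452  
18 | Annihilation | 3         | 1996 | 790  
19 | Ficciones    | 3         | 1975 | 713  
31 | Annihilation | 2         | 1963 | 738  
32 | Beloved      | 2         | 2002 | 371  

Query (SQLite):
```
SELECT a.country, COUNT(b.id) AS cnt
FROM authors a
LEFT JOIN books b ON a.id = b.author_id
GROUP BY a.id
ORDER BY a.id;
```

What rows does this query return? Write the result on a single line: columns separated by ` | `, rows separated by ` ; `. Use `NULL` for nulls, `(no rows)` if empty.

Canada | 2 ; UK | 4 ; Chile | 5

LEFT JOIN keeps every authors row; unmatched ones get NULL for books columns.
Group by authors.id and compute COUNT(b.id). COUNT(col) of an all-NULL group is 0.
  1: ids {13, 15} → COUNT(b.id)=2
  2: ids {6, 17, 31, 32} → COUNT(b.id)=4
  3: ids {1, 2, 14, 18, 19} → COUNT(b.id)=5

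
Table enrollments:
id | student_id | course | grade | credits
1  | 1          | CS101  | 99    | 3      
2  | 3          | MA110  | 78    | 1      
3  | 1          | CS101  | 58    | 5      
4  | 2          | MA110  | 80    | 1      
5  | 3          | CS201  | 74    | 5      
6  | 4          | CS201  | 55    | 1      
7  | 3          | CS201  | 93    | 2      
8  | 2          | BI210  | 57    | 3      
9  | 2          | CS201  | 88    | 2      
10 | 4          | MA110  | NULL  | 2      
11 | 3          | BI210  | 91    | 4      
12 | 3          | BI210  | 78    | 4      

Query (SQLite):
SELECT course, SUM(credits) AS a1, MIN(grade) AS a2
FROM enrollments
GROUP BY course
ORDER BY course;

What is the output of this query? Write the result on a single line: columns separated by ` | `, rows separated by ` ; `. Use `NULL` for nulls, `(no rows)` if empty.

BI210 | 11 | 57 ; CS101 | 8 | 58 ; CS201 | 10 | 55 ; MA110 | 4 | 78

Group enrollments by course.
Per group compute: SUM(credits), MIN(grade).
  BI210: ids {8, 11, 12} → SUM(credits)=11, MIN(grade)=57
  CS101: ids {1, 3} → SUM(credits)=8, MIN(grade)=58
  CS201: ids {5, 6, 7, 9} → SUM(credits)=10, MIN(grade)=55
  MA110: ids {2, 4, 10} → SUM(credits)=4, MIN(grade)=78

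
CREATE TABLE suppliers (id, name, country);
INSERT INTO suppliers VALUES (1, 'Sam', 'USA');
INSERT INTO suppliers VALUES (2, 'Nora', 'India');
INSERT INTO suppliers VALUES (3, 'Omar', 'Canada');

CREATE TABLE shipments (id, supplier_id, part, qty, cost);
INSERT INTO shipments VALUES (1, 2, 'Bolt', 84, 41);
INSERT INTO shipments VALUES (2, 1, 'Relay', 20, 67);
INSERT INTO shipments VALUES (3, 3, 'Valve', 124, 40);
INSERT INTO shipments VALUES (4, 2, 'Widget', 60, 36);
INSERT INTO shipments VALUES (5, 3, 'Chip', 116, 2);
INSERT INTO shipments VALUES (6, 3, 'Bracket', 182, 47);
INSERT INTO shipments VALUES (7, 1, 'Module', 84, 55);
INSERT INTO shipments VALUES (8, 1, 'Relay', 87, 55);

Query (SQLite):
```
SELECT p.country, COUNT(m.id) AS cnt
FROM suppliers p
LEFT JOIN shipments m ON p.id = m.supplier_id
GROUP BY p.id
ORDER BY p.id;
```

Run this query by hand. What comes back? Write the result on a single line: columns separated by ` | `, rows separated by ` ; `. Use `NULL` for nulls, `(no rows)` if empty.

USA | 3 ; India | 2 ; Canada | 3

LEFT JOIN keeps every suppliers row; unmatched ones get NULL for shipments columns.
Group by suppliers.id and compute COUNT(m.id). COUNT(col) of an all-NULL group is 0.
  1: ids {2, 7, 8} → COUNT(m.id)=3
  2: ids {1, 4} → COUNT(m.id)=2
  3: ids {3, 5, 6} → COUNT(m.id)=3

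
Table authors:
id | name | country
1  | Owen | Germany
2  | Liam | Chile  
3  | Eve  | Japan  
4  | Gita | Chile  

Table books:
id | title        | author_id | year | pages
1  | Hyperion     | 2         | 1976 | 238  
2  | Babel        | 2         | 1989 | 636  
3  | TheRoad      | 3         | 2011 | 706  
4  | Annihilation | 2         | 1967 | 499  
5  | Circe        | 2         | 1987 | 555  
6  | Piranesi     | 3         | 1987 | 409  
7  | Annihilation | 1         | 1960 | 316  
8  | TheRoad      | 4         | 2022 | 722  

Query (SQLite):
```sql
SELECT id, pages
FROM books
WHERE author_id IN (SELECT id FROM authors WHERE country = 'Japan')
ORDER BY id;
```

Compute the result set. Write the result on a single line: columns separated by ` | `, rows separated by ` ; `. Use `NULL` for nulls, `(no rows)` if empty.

3 | 706 ; 6 | 409

Inner query: authors.id where country = 'Japan'.
Outer: keep books rows whose author_id is in that set.
Inner query → {3}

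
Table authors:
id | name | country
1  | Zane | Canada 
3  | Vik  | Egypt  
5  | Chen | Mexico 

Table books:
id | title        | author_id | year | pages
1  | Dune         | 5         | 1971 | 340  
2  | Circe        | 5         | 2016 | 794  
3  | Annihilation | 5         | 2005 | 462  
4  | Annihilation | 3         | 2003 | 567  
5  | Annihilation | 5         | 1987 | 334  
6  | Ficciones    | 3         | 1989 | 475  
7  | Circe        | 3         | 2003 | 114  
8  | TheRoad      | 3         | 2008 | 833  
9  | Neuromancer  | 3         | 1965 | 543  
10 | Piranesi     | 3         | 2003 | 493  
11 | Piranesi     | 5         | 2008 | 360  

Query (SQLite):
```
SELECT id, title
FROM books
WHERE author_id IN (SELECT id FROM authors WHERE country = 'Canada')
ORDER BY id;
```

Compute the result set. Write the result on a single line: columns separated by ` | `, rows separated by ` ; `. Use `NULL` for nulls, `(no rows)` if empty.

(no rows)

Inner query: authors.id where country = 'Canada'.
Outer: keep books rows whose author_id is in that set.
Inner query → {1}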